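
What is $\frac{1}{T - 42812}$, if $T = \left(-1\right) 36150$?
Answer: $- \frac{1}{78962} \approx -1.2664 \cdot 10^{-5}$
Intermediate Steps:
$T = -36150$
$\frac{1}{T - 42812} = \frac{1}{-36150 - 42812} = \frac{1}{-78962} = - \frac{1}{78962}$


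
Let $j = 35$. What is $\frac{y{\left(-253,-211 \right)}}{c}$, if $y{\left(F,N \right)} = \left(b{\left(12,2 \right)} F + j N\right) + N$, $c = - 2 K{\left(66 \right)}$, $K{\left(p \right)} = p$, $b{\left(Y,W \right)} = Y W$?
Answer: $\frac{1139}{11} \approx 103.55$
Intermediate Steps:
$b{\left(Y,W \right)} = W Y$
$c = -132$ ($c = \left(-2\right) 66 = -132$)
$y{\left(F,N \right)} = 24 F + 36 N$ ($y{\left(F,N \right)} = \left(2 \cdot 12 F + 35 N\right) + N = \left(24 F + 35 N\right) + N = 24 F + 36 N$)
$\frac{y{\left(-253,-211 \right)}}{c} = \frac{24 \left(-253\right) + 36 \left(-211\right)}{-132} = \left(-6072 - 7596\right) \left(- \frac{1}{132}\right) = \left(-13668\right) \left(- \frac{1}{132}\right) = \frac{1139}{11}$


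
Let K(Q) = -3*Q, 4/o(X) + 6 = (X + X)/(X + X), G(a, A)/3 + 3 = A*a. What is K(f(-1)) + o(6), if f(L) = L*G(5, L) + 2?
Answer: -394/5 ≈ -78.800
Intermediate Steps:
G(a, A) = -9 + 3*A*a (G(a, A) = -9 + 3*(A*a) = -9 + 3*A*a)
o(X) = -⅘ (o(X) = 4/(-6 + (X + X)/(X + X)) = 4/(-6 + (2*X)/((2*X))) = 4/(-6 + (2*X)*(1/(2*X))) = 4/(-6 + 1) = 4/(-5) = 4*(-⅕) = -⅘)
f(L) = 2 + L*(-9 + 15*L) (f(L) = L*(-9 + 3*L*5) + 2 = L*(-9 + 15*L) + 2 = 2 + L*(-9 + 15*L))
K(f(-1)) + o(6) = -3*(2 + 3*(-1)*(-3 + 5*(-1))) - ⅘ = -3*(2 + 3*(-1)*(-3 - 5)) - ⅘ = -3*(2 + 3*(-1)*(-8)) - ⅘ = -3*(2 + 24) - ⅘ = -3*26 - ⅘ = -78 - ⅘ = -394/5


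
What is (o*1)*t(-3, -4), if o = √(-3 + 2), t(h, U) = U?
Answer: -4*I ≈ -4.0*I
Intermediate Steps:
o = I (o = √(-1) = I ≈ 1.0*I)
(o*1)*t(-3, -4) = (I*1)*(-4) = I*(-4) = -4*I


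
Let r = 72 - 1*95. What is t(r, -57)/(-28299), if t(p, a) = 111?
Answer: -37/9433 ≈ -0.0039224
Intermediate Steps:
r = -23 (r = 72 - 95 = -23)
t(r, -57)/(-28299) = 111/(-28299) = 111*(-1/28299) = -37/9433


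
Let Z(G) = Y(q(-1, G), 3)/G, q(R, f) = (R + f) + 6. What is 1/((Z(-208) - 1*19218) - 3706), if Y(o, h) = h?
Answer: -208/4768195 ≈ -4.3622e-5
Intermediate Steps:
q(R, f) = 6 + R + f
Z(G) = 3/G
1/((Z(-208) - 1*19218) - 3706) = 1/((3/(-208) - 1*19218) - 3706) = 1/((3*(-1/208) - 19218) - 3706) = 1/((-3/208 - 19218) - 3706) = 1/(-3997347/208 - 3706) = 1/(-4768195/208) = -208/4768195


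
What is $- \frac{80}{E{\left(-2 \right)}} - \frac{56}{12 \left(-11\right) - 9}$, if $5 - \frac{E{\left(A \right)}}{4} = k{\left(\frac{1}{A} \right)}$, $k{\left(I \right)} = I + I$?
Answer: $- \frac{138}{47} \approx -2.9362$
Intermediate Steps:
$k{\left(I \right)} = 2 I$
$E{\left(A \right)} = 20 - \frac{8}{A}$ ($E{\left(A \right)} = 20 - 4 \frac{2}{A} = 20 - \frac{8}{A}$)
$- \frac{80}{E{\left(-2 \right)}} - \frac{56}{12 \left(-11\right) - 9} = - \frac{80}{20 - \frac{8}{-2}} - \frac{56}{12 \left(-11\right) - 9} = - \frac{80}{20 - -4} - \frac{56}{-132 - 9} = - \frac{80}{20 + 4} - \frac{56}{-141} = - \frac{80}{24} - - \frac{56}{141} = \left(-80\right) \frac{1}{24} + \frac{56}{141} = - \frac{10}{3} + \frac{56}{141} = - \frac{138}{47}$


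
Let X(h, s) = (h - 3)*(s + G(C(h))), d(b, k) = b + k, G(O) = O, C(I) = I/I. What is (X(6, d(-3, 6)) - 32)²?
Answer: 400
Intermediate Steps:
C(I) = 1
X(h, s) = (1 + s)*(-3 + h) (X(h, s) = (h - 3)*(s + 1) = (-3 + h)*(1 + s) = (1 + s)*(-3 + h))
(X(6, d(-3, 6)) - 32)² = ((-3 + 6 - 3*(-3 + 6) + 6*(-3 + 6)) - 32)² = ((-3 + 6 - 3*3 + 6*3) - 32)² = ((-3 + 6 - 9 + 18) - 32)² = (12 - 32)² = (-20)² = 400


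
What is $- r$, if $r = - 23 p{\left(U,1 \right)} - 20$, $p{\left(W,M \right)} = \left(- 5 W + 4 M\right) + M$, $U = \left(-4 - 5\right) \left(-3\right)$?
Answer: $-2970$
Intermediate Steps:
$U = 27$ ($U = \left(-9\right) \left(-3\right) = 27$)
$p{\left(W,M \right)} = - 5 W + 5 M$
$r = 2970$ ($r = - 23 \left(\left(-5\right) 27 + 5 \cdot 1\right) - 20 = - 23 \left(-135 + 5\right) - 20 = \left(-23\right) \left(-130\right) - 20 = 2990 - 20 = 2970$)
$- r = \left(-1\right) 2970 = -2970$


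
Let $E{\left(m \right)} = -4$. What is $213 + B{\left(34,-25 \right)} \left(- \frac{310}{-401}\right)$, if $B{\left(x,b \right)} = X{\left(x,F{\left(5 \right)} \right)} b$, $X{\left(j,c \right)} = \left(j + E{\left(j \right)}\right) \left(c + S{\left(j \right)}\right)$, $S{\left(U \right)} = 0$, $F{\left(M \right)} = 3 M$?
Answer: $- \frac{3402087}{401} \approx -8484.0$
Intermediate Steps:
$X{\left(j,c \right)} = c \left(-4 + j\right)$ ($X{\left(j,c \right)} = \left(j - 4\right) \left(c + 0\right) = \left(-4 + j\right) c = c \left(-4 + j\right)$)
$B{\left(x,b \right)} = b \left(-60 + 15 x\right)$ ($B{\left(x,b \right)} = 3 \cdot 5 \left(-4 + x\right) b = 15 \left(-4 + x\right) b = \left(-60 + 15 x\right) b = b \left(-60 + 15 x\right)$)
$213 + B{\left(34,-25 \right)} \left(- \frac{310}{-401}\right) = 213 + 15 \left(-25\right) \left(-4 + 34\right) \left(- \frac{310}{-401}\right) = 213 + 15 \left(-25\right) 30 \left(\left(-310\right) \left(- \frac{1}{401}\right)\right) = 213 - \frac{3487500}{401} = - \frac{3402087}{401}$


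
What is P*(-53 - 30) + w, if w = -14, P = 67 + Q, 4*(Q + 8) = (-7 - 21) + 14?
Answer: -9241/2 ≈ -4620.5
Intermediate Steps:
Q = -23/2 (Q = -8 + ((-7 - 21) + 14)/4 = -8 + (-28 + 14)/4 = -8 + (¼)*(-14) = -8 - 7/2 = -23/2 ≈ -11.500)
P = 111/2 (P = 67 - 23/2 = 111/2 ≈ 55.500)
P*(-53 - 30) + w = 111*(-53 - 30)/2 - 14 = (111/2)*(-83) - 14 = -9213/2 - 14 = -9241/2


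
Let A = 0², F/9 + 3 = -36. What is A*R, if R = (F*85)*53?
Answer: 0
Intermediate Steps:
F = -351 (F = -27 + 9*(-36) = -27 - 324 = -351)
R = -1581255 (R = -351*85*53 = -29835*53 = -1581255)
A = 0
A*R = 0*(-1581255) = 0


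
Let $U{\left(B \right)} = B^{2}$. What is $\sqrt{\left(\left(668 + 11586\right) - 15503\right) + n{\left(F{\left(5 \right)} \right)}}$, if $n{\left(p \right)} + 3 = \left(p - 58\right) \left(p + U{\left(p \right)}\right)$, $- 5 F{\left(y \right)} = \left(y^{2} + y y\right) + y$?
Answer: $i \sqrt{10842} \approx 104.12 i$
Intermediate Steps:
$F{\left(y \right)} = - \frac{2 y^{2}}{5} - \frac{y}{5}$ ($F{\left(y \right)} = - \frac{\left(y^{2} + y y\right) + y}{5} = - \frac{\left(y^{2} + y^{2}\right) + y}{5} = - \frac{2 y^{2} + y}{5} = - \frac{y + 2 y^{2}}{5} = - \frac{2 y^{2}}{5} - \frac{y}{5}$)
$n{\left(p \right)} = -3 + \left(-58 + p\right) \left(p + p^{2}\right)$ ($n{\left(p \right)} = -3 + \left(p - 58\right) \left(p + p^{2}\right) = -3 + \left(-58 + p\right) \left(p + p^{2}\right)$)
$\sqrt{\left(\left(668 + 11586\right) - 15503\right) + n{\left(F{\left(5 \right)} \right)}} = \sqrt{\left(\left(668 + 11586\right) - 15503\right) - \left(3 - - \left(1 + 2 \cdot 5\right)^{3} + 57 \left(1 + 2 \cdot 5\right)^{2} + 58 \left(- \frac{1}{5}\right) 5 \left(1 + 2 \cdot 5\right)\right)} = \sqrt{\left(12254 - 15503\right) - \left(3 - - \left(1 + 10\right)^{3} + 57 \left(1 + 10\right)^{2} + 58 \left(- \frac{1}{5}\right) 5 \left(1 + 10\right)\right)} = \sqrt{-3249 - \left(3 + 1331 + 6897 + 58 \left(- \frac{1}{5}\right) 5 \cdot 11\right)} = \sqrt{-3249 - \left(-635 + 1331 + 6897\right)} = \sqrt{-3249 - 7593} = \sqrt{-10842} = i \sqrt{10842}$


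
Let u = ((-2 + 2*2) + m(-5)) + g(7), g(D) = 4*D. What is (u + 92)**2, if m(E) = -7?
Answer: 13225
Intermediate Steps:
u = 23 (u = ((-2 + 2*2) - 7) + 4*7 = ((-2 + 4) - 7) + 28 = (2 - 7) + 28 = -5 + 28 = 23)
(u + 92)**2 = (23 + 92)**2 = 115**2 = 13225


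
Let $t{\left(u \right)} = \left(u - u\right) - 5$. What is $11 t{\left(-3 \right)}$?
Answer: $-55$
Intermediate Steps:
$t{\left(u \right)} = -5$ ($t{\left(u \right)} = 0 - 5 = -5$)
$11 t{\left(-3 \right)} = 11 \left(-5\right) = -55$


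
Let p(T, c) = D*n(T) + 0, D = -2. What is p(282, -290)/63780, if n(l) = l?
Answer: -47/5315 ≈ -0.0088429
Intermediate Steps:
p(T, c) = -2*T (p(T, c) = -2*T + 0 = -2*T)
p(282, -290)/63780 = -2*282/63780 = -564*1/63780 = -47/5315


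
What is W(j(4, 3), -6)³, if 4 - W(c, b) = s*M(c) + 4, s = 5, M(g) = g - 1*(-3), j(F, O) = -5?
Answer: 1000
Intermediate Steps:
M(g) = 3 + g (M(g) = g + 3 = 3 + g)
W(c, b) = -15 - 5*c (W(c, b) = 4 - (5*(3 + c) + 4) = 4 - ((15 + 5*c) + 4) = 4 - (19 + 5*c) = 4 + (-19 - 5*c) = -15 - 5*c)
W(j(4, 3), -6)³ = (-15 - 5*(-5))³ = (-15 + 25)³ = 10³ = 1000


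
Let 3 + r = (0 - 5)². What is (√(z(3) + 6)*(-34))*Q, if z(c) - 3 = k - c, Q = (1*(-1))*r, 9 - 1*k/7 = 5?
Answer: 748*√34 ≈ 4361.6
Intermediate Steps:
k = 28 (k = 63 - 7*5 = 63 - 35 = 28)
r = 22 (r = -3 + (0 - 5)² = -3 + (-5)² = -3 + 25 = 22)
Q = -22 (Q = (1*(-1))*22 = -1*22 = -22)
z(c) = 31 - c (z(c) = 3 + (28 - c) = 31 - c)
(√(z(3) + 6)*(-34))*Q = (√((31 - 1*3) + 6)*(-34))*(-22) = (√((31 - 3) + 6)*(-34))*(-22) = (√(28 + 6)*(-34))*(-22) = (√34*(-34))*(-22) = -34*√34*(-22) = 748*√34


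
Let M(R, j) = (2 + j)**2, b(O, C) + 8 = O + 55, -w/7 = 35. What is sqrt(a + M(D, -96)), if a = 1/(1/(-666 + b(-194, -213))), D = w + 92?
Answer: sqrt(8023) ≈ 89.571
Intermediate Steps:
w = -245 (w = -7*35 = -245)
b(O, C) = 47 + O (b(O, C) = -8 + (O + 55) = -8 + (55 + O) = 47 + O)
D = -153 (D = -245 + 92 = -153)
a = -813 (a = 1/(1/(-666 + (47 - 194))) = 1/(1/(-666 - 147)) = 1/(1/(-813)) = 1/(-1/813) = -813)
sqrt(a + M(D, -96)) = sqrt(-813 + (2 - 96)**2) = sqrt(-813 + (-94)**2) = sqrt(-813 + 8836) = sqrt(8023)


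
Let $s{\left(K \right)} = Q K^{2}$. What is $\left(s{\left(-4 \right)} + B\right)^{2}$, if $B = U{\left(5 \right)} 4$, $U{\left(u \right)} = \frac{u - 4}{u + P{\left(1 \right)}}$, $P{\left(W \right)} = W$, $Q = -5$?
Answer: $\frac{56644}{9} \approx 6293.8$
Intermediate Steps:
$U{\left(u \right)} = \frac{-4 + u}{1 + u}$ ($U{\left(u \right)} = \frac{u - 4}{u + 1} = \frac{-4 + u}{1 + u}$)
$s{\left(K \right)} = - 5 K^{2}$
$B = \frac{2}{3}$ ($B = \frac{-4 + 5}{1 + 5} \cdot 4 = \frac{1}{6} \cdot 1 \cdot 4 = \frac{1}{6} \cdot 4 = \frac{2}{3} \approx 0.66667$)
$\left(s{\left(-4 \right)} + B\right)^{2} = \left(- 5 \left(-4\right)^{2} + \frac{2}{3}\right)^{2} = \left(\left(-5\right) 16 + \frac{2}{3}\right)^{2} = \left(-80 + \frac{2}{3}\right)^{2} = \left(- \frac{238}{3}\right)^{2} = \frac{56644}{9}$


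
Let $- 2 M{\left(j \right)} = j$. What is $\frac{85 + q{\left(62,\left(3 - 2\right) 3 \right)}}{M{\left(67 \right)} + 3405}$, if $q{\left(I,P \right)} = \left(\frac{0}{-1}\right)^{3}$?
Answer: $\frac{170}{6743} \approx 0.025211$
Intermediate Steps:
$q{\left(I,P \right)} = 0$ ($q{\left(I,P \right)} = \left(0 \left(-1\right)\right)^{3} = 0^{3} = 0$)
$M{\left(j \right)} = - \frac{j}{2}$
$\frac{85 + q{\left(62,\left(3 - 2\right) 3 \right)}}{M{\left(67 \right)} + 3405} = \frac{85 + 0}{\left(- \frac{1}{2}\right) 67 + 3405} = \frac{85}{- \frac{67}{2} + 3405} = \frac{85}{\frac{6743}{2}} = 85 \cdot \frac{2}{6743} = \frac{170}{6743}$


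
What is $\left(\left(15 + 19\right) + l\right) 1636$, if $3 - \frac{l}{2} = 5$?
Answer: $49080$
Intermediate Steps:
$l = -4$ ($l = 6 - 10 = -4$)
$\left(\left(15 + 19\right) + l\right) 1636 = \left(\left(15 + 19\right) - 4\right) 1636 = \left(34 - 4\right) 1636 = 30 \cdot 1636 = 49080$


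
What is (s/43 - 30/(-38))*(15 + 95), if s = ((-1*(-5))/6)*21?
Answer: 107525/817 ≈ 131.61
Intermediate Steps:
s = 35/2 (s = ((⅙)*5)*21 = (⅚)*21 = 35/2 ≈ 17.500)
(s/43 - 30/(-38))*(15 + 95) = ((35/2)/43 - 30/(-38))*(15 + 95) = ((35/2)*(1/43) - 30*(-1/38))*110 = (35/86 + 15/19)*110 = (1955/1634)*110 = 107525/817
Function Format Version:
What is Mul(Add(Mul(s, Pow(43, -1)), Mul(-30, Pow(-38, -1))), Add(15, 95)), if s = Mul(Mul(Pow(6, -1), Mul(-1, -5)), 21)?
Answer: Rational(107525, 817) ≈ 131.61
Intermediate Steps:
s = Rational(35, 2) (s = Mul(Mul(Rational(1, 6), 5), 21) = Mul(Rational(5, 6), 21) = Rational(35, 2) ≈ 17.500)
Mul(Add(Mul(s, Pow(43, -1)), Mul(-30, Pow(-38, -1))), Add(15, 95)) = Mul(Add(Mul(Rational(35, 2), Pow(43, -1)), Mul(-30, Pow(-38, -1))), Add(15, 95)) = Mul(Add(Mul(Rational(35, 2), Rational(1, 43)), Mul(-30, Rational(-1, 38))), 110) = Mul(Add(Rational(35, 86), Rational(15, 19)), 110) = Mul(Rational(1955, 1634), 110) = Rational(107525, 817)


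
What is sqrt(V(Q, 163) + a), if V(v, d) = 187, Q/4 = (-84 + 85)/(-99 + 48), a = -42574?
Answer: I*sqrt(42387) ≈ 205.88*I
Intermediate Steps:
Q = -4/51 (Q = 4*((-84 + 85)/(-99 + 48)) = 4*(1/(-51)) = 4*(1*(-1/51)) = 4*(-1/51) = -4/51 ≈ -0.078431)
sqrt(V(Q, 163) + a) = sqrt(187 - 42574) = sqrt(-42387) = I*sqrt(42387)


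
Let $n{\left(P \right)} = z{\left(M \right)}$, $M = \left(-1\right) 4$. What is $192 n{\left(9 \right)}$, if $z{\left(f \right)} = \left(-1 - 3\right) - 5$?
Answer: $-1728$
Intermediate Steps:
$M = -4$
$z{\left(f \right)} = -9$ ($z{\left(f \right)} = -4 - 5 = -9$)
$n{\left(P \right)} = -9$
$192 n{\left(9 \right)} = 192 \left(-9\right) = -1728$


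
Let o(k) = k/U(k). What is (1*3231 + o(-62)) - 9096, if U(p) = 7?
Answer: -41117/7 ≈ -5873.9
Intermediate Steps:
o(k) = k/7
(1*3231 + o(-62)) - 9096 = (1*3231 + (⅐)*(-62)) - 9096 = (3231 - 62/7) - 9096 = 22555/7 - 9096 = -41117/7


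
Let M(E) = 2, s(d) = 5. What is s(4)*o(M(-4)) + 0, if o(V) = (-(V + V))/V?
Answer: -10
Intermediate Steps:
o(V) = -2 (o(V) = (-2*V)/V = -2)
s(4)*o(M(-4)) + 0 = 5*(-2) + 0 = -10 + 0 = -10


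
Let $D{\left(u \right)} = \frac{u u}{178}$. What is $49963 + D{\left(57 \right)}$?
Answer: $\frac{8896663}{178} \approx 49981.0$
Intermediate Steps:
$D{\left(u \right)} = \frac{u^{2}}{178}$ ($D{\left(u \right)} = u^{2} \cdot \frac{1}{178} = \frac{u^{2}}{178}$)
$49963 + D{\left(57 \right)} = 49963 + \frac{57^{2}}{178} = 49963 + \frac{1}{178} \cdot 3249 = 49963 + \frac{3249}{178} = \frac{8896663}{178}$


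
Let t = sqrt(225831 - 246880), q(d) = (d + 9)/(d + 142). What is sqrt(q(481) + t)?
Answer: sqrt(6230 + 7921*I*sqrt(21049))/89 ≈ 8.5402 + 8.4941*I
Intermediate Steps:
q(d) = (9 + d)/(142 + d)
t = I*sqrt(21049) (t = sqrt(-21049) = I*sqrt(21049) ≈ 145.08*I)
sqrt(q(481) + t) = sqrt((9 + 481)/(142 + 481) + I*sqrt(21049)) = sqrt(490/623 + I*sqrt(21049)) = sqrt((1/623)*490 + I*sqrt(21049)) = sqrt(70/89 + I*sqrt(21049))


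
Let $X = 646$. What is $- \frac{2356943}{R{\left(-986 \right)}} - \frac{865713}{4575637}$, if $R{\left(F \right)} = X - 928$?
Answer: $\frac{10784271466625}{1290329634} \approx 8357.8$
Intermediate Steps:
$R{\left(F \right)} = -282$ ($R{\left(F \right)} = 646 - 928 = -282$)
$- \frac{2356943}{R{\left(-986 \right)}} - \frac{865713}{4575637} = - \frac{2356943}{-282} - \frac{865713}{4575637} = \left(-2356943\right) \left(- \frac{1}{282}\right) - \frac{865713}{4575637} = \frac{2356943}{282} - \frac{865713}{4575637} = \frac{10784271466625}{1290329634}$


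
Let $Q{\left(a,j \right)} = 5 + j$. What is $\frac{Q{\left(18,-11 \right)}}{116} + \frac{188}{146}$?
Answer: $\frac{5233}{4234} \approx 1.2359$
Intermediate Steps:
$\frac{Q{\left(18,-11 \right)}}{116} + \frac{188}{146} = \frac{5 - 11}{116} + \frac{188}{146} = \left(-6\right) \frac{1}{116} + 188 \cdot \frac{1}{146} = - \frac{3}{58} + \frac{94}{73} = \frac{5233}{4234}$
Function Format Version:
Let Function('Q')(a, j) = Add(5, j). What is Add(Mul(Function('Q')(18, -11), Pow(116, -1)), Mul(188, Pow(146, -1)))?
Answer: Rational(5233, 4234) ≈ 1.2359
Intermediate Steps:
Add(Mul(Function('Q')(18, -11), Pow(116, -1)), Mul(188, Pow(146, -1))) = Add(Mul(Add(5, -11), Pow(116, -1)), Mul(188, Pow(146, -1))) = Add(Mul(-6, Rational(1, 116)), Mul(188, Rational(1, 146))) = Add(Rational(-3, 58), Rational(94, 73)) = Rational(5233, 4234)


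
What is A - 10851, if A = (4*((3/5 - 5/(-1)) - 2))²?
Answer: -266091/25 ≈ -10644.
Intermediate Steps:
A = 5184/25 (A = (4*((3*(⅕) - 5*(-1)) - 2))² = (4*((⅗ + 5) - 2))² = (4*(28/5 - 2))² = (4*(18/5))² = (72/5)² = 5184/25 ≈ 207.36)
A - 10851 = 5184/25 - 10851 = -266091/25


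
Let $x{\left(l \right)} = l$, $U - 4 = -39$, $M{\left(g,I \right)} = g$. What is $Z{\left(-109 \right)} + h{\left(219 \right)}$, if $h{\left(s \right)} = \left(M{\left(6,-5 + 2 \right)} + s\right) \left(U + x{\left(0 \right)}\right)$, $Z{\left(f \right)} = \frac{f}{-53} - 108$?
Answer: $- \frac{422990}{53} \approx -7980.9$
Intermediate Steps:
$U = -35$ ($U = 4 - 39 = -35$)
$Z{\left(f \right)} = -108 - \frac{f}{53}$ ($Z{\left(f \right)} = - \frac{f}{53} - 108 = -108 - \frac{f}{53}$)
$h{\left(s \right)} = -210 - 35 s$ ($h{\left(s \right)} = \left(6 + s\right) \left(-35 + 0\right) = \left(6 + s\right) \left(-35\right) = -210 - 35 s$)
$Z{\left(-109 \right)} + h{\left(219 \right)} = \left(-108 - - \frac{109}{53}\right) - 7875 = \left(-108 + \frac{109}{53}\right) - 7875 = - \frac{5615}{53} - 7875 = - \frac{422990}{53}$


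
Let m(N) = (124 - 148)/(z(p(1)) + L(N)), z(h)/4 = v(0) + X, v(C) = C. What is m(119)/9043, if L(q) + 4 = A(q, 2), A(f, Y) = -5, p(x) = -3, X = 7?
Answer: -24/171817 ≈ -0.00013968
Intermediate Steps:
z(h) = 28 (z(h) = 4*(0 + 7) = 4*7 = 28)
L(q) = -9 (L(q) = -4 - 5 = -9)
m(N) = -24/19 (m(N) = (124 - 148)/(28 - 9) = -24/19)
m(119)/9043 = -24/19/9043 = -24/19*1/9043 = -24/171817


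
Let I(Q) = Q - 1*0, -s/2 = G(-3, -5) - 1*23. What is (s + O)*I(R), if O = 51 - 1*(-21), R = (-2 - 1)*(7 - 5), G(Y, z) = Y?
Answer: -744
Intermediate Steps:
R = -6 (R = -3*2 = -6)
O = 72 (O = 51 + 21 = 72)
s = 52 (s = -2*(-3 - 1*23) = -2*(-3 - 23) = -2*(-26) = 52)
I(Q) = Q (I(Q) = Q + 0 = Q)
(s + O)*I(R) = (52 + 72)*(-6) = 124*(-6) = -744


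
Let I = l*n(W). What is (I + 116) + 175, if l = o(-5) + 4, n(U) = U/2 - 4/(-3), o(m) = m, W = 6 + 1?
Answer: 1717/6 ≈ 286.17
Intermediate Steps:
W = 7
n(U) = 4/3 + U/2 (n(U) = U*(1/2) - 4*(-1/3) = U/2 + 4/3 = 4/3 + U/2)
l = -1 (l = -5 + 4 = -1)
I = -29/6 (I = -(4/3 + (1/2)*7) = -(4/3 + 7/2) = -1*29/6 = -29/6 ≈ -4.8333)
(I + 116) + 175 = (-29/6 + 116) + 175 = 667/6 + 175 = 1717/6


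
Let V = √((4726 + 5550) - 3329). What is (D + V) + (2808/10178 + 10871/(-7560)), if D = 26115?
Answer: 143524786903/5496120 + √6947 ≈ 26197.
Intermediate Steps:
V = √6947 (V = √(10276 - 3329) = √6947 ≈ 83.349)
(D + V) + (2808/10178 + 10871/(-7560)) = (26115 + √6947) + (2808/10178 + 10871/(-7560)) = (26115 + √6947) + (2808*(1/10178) + 10871*(-1/7560)) = (26115 + √6947) + (1404/5089 - 1553/1080) = (26115 + √6947) - 6386897/5496120 = 143524786903/5496120 + √6947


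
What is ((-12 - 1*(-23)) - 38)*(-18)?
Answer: 486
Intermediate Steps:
((-12 - 1*(-23)) - 38)*(-18) = ((-12 + 23) - 38)*(-18) = (11 - 38)*(-18) = -27*(-18) = 486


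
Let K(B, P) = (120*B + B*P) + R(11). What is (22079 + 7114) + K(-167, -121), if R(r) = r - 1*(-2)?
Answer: 29373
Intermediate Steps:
R(r) = 2 + r (R(r) = r + 2 = 2 + r)
K(B, P) = 13 + 120*B + B*P (K(B, P) = (120*B + B*P) + (2 + 11) = (120*B + B*P) + 13 = 13 + 120*B + B*P)
(22079 + 7114) + K(-167, -121) = (22079 + 7114) + (13 + 120*(-167) - 167*(-121)) = 29193 + (13 - 20040 + 20207) = 29193 + 180 = 29373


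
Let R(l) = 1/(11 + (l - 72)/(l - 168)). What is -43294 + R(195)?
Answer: -6061151/140 ≈ -43294.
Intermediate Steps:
R(l) = 1/(11 + (-72 + l)/(-168 + l))
-43294 + R(195) = -43294 + (-168 + 195)/(12*(-160 + 195)) = -43294 + (1/12)*27/35 = -43294 + (1/12)*(1/35)*27 = -43294 + 9/140 = -6061151/140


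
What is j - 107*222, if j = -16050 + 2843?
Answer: -36961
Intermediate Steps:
j = -13207
j - 107*222 = -13207 - 107*222 = -13207 - 1*23754 = -13207 - 23754 = -36961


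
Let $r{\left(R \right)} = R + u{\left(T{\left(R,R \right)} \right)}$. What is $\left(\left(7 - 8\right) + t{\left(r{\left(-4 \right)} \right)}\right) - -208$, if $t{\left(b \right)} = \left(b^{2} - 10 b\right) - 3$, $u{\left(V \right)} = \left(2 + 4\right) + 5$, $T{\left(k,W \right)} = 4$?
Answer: $183$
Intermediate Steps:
$u{\left(V \right)} = 11$ ($u{\left(V \right)} = 6 + 5 = 11$)
$r{\left(R \right)} = 11 + R$ ($r{\left(R \right)} = R + 11 = 11 + R$)
$t{\left(b \right)} = -3 + b^{2} - 10 b$
$\left(\left(7 - 8\right) + t{\left(r{\left(-4 \right)} \right)}\right) - -208 = \left(\left(7 - 8\right) - \left(3 - \left(11 - 4\right)^{2} + 10 \left(11 - 4\right)\right)\right) - -208 = \left(\left(7 - 8\right) - \left(73 - 49\right)\right) + 208 = \left(\left(7 - 8\right) - 24\right) + 208 = \left(-1 - 24\right) + 208 = -25 + 208 = 183$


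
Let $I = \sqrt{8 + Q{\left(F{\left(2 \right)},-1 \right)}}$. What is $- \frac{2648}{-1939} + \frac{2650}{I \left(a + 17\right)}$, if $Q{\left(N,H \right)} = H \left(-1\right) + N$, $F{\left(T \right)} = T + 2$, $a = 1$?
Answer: $\frac{2648}{1939} + \frac{1325 \sqrt{13}}{117} \approx 42.198$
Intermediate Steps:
$F{\left(T \right)} = 2 + T$
$Q{\left(N,H \right)} = N - H$ ($Q{\left(N,H \right)} = - H + N = N - H$)
$I = \sqrt{13}$ ($I = \sqrt{8 + \left(\left(2 + 2\right) - -1\right)} = \sqrt{8 + \left(4 + 1\right)} = \sqrt{8 + 5} = \sqrt{13} \approx 3.6056$)
$- \frac{2648}{-1939} + \frac{2650}{I \left(a + 17\right)} = - \frac{2648}{-1939} + \frac{2650}{\sqrt{13} \left(1 + 17\right)} = \left(-2648\right) \left(- \frac{1}{1939}\right) + \frac{2650}{\sqrt{13} \cdot 18} = \frac{2648}{1939} + \frac{2650}{18 \sqrt{13}} = \frac{2648}{1939} + 2650 \frac{\sqrt{13}}{234} = \frac{2648}{1939} + \frac{1325 \sqrt{13}}{117}$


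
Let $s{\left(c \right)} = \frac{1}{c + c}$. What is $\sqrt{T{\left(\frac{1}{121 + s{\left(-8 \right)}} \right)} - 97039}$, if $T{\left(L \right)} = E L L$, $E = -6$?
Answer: $\frac{i \sqrt{363335851311}}{1935} \approx 311.51 i$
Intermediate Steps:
$s{\left(c \right)} = \frac{1}{2 c}$
$T{\left(L \right)} = - 6 L^{2}$ ($T{\left(L \right)} = - 6 L L = - 6 L^{2}$)
$\sqrt{T{\left(\frac{1}{121 + s{\left(-8 \right)}} \right)} - 97039} = \sqrt{- 6 \left(\frac{1}{121 + \frac{1}{2 \left(-8\right)}}\right)^{2} - 97039} = \sqrt{- 6 \left(\frac{1}{121 + \frac{1}{2} \left(- \frac{1}{8}\right)}\right)^{2} - 97039} = \sqrt{- 6 \left(\frac{1}{121 - \frac{1}{16}}\right)^{2} - 97039} = \sqrt{- 6 \left(\frac{1}{\frac{1935}{16}}\right)^{2} - 97039} = \sqrt{- 6 \left(\frac{16}{1935}\right)^{2} - 97039} = \sqrt{\left(-6\right) \frac{256}{3744225} - 97039} = \sqrt{- \frac{512}{1248075} - 97039} = \sqrt{- \frac{121111950437}{1248075}} = \frac{i \sqrt{363335851311}}{1935}$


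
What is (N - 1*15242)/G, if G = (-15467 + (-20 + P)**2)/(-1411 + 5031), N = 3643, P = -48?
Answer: 5998340/1549 ≈ 3872.4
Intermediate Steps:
G = -10843/3620 (G = (-15467 + (-20 - 48)**2)/(-1411 + 5031) = (-15467 + (-68)**2)/3620 = (-15467 + 4624)*(1/3620) = -10843*1/3620 = -10843/3620 ≈ -2.9953)
(N - 1*15242)/G = (3643 - 1*15242)/(-10843/3620) = (3643 - 15242)*(-3620/10843) = -11599*(-3620/10843) = 5998340/1549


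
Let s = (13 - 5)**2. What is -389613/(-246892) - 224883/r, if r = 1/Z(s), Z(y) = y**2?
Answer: -227417348263443/246892 ≈ -9.2112e+8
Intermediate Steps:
s = 64 (s = 8**2 = 64)
r = 1/4096 (r = 1/(64**2) = 1/4096 ≈ 0.00024414)
-389613/(-246892) - 224883/r = -389613/(-246892) - 224883/1/4096 = -389613*(-1/246892) - 224883*4096 = 389613/246892 - 921120768 = -227417348263443/246892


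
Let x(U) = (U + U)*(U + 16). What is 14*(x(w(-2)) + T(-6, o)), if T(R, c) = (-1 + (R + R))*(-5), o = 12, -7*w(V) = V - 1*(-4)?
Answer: 5490/7 ≈ 784.29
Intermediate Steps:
w(V) = -4/7 - V/7 (w(V) = -(V - 1*(-4))/7 = -(V + 4)/7 = -(4 + V)/7 = -4/7 - V/7)
x(U) = 2*U*(16 + U) (x(U) = (2*U)*(16 + U) = 2*U*(16 + U))
T(R, c) = 5 - 10*R (T(R, c) = (-1 + 2*R)*(-5) = 5 - 10*R)
14*(x(w(-2)) + T(-6, o)) = 14*(2*(-4/7 - ⅐*(-2))*(16 + (-4/7 - ⅐*(-2))) + (5 - 10*(-6))) = 14*(2*(-4/7 + 2/7)*(16 + (-4/7 + 2/7)) + (5 + 60)) = 14*(2*(-2/7)*(16 - 2/7) + 65) = 14*(2*(-2/7)*(110/7) + 65) = 14*(-440/49 + 65) = 14*(2745/49) = 5490/7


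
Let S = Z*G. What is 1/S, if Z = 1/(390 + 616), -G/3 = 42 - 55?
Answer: 1006/39 ≈ 25.795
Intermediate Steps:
G = 39 (G = -3*(42 - 55) = -3*(-13) = 39)
Z = 1/1006 ≈ 0.00099404
S = 39/1006 (S = (1/1006)*39 = 39/1006 ≈ 0.038767)
1/S = 1/(39/1006) = 1006/39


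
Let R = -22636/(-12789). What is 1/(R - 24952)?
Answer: -12789/319088492 ≈ -4.0080e-5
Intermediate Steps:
R = 22636/12789 (R = -22636*(-1/12789) = 22636/12789 ≈ 1.7700)
1/(R - 24952) = 1/(22636/12789 - 24952) = 1/(-319088492/12789) = -12789/319088492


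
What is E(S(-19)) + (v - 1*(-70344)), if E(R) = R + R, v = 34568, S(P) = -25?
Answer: 104862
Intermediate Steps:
E(R) = 2*R
E(S(-19)) + (v - 1*(-70344)) = 2*(-25) + (34568 - 1*(-70344)) = -50 + (34568 + 70344) = -50 + 104912 = 104862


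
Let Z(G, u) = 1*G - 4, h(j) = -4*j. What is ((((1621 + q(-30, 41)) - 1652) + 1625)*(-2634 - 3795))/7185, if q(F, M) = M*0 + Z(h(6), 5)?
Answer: -3355938/2395 ≈ -1401.2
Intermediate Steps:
Z(G, u) = -4 + G (Z(G, u) = G - 4 = -4 + G)
q(F, M) = -28 (q(F, M) = M*0 + (-4 - 4*6) = 0 + (-4 - 24) = 0 - 28 = -28)
((((1621 + q(-30, 41)) - 1652) + 1625)*(-2634 - 3795))/7185 = ((((1621 - 28) - 1652) + 1625)*(-2634 - 3795))/7185 = (((1593 - 1652) + 1625)*(-6429))*(1/7185) = ((-59 + 1625)*(-6429))*(1/7185) = (1566*(-6429))*(1/7185) = -10067814*1/7185 = -3355938/2395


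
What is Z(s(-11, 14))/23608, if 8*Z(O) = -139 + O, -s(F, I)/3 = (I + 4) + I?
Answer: -235/188864 ≈ -0.0012443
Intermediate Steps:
s(F, I) = -12 - 6*I (s(F, I) = -3*((I + 4) + I) = -3*((4 + I) + I) = -3*(4 + 2*I) = -12 - 6*I)
Z(O) = -139/8 + O/8 (Z(O) = (-139 + O)/8 = -139/8 + O/8)
Z(s(-11, 14))/23608 = (-139/8 + (-12 - 6*14)/8)/23608 = (-139/8 + (-12 - 84)/8)*(1/23608) = (-139/8 + (1/8)*(-96))*(1/23608) = (-139/8 - 12)*(1/23608) = -235/8*1/23608 = -235/188864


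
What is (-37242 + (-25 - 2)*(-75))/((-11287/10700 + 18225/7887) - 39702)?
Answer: 990664775100/1116793841623 ≈ 0.88706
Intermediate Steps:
(-37242 + (-25 - 2)*(-75))/((-11287/10700 + 18225/7887) - 39702) = (-37242 - 27*(-75))/((-11287*1/10700 + 18225*(1/7887)) - 39702) = (-37242 + 2025)/((-11287/10700 + 6075/2629) - 39702) = -35217/(35328977/28130300 - 39702) = -35217/(-1116793841623/28130300) = -35217*(-28130300/1116793841623) = 990664775100/1116793841623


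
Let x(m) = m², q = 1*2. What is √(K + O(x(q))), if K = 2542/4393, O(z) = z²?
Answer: √319942190/4393 ≈ 4.0717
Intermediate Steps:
q = 2
K = 2542/4393 (K = 2542*(1/4393) = 2542/4393 ≈ 0.57865)
√(K + O(x(q))) = √(2542/4393 + (2²)²) = √(2542/4393 + 4²) = √(2542/4393 + 16) = √(72830/4393) = √319942190/4393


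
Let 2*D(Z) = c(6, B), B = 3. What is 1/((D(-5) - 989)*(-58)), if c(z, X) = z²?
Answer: 1/56318 ≈ 1.7756e-5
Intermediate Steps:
D(Z) = 18 (D(Z) = (½)*6² = (½)*36 = 18)
1/((D(-5) - 989)*(-58)) = 1/((18 - 989)*(-58)) = -1/58/(-971) = -1/971*(-1/58) = 1/56318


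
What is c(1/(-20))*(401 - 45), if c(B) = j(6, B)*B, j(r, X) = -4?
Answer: 356/5 ≈ 71.200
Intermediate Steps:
c(B) = -4*B
c(1/(-20))*(401 - 45) = (-4/(-20))*(401 - 45) = -4*(-1/20)*356 = (1/5)*356 = 356/5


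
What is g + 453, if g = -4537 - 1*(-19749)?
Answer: 15665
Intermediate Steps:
g = 15212 (g = -4537 + 19749 = 15212)
g + 453 = 15212 + 453 = 15665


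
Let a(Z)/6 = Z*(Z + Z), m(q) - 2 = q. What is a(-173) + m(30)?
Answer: 359180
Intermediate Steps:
m(q) = 2 + q
a(Z) = 12*Z**2 (a(Z) = 6*(Z*(Z + Z)) = 6*(Z*(2*Z)) = 6*(2*Z**2) = 12*Z**2)
a(-173) + m(30) = 12*(-173)**2 + (2 + 30) = 12*29929 + 32 = 359148 + 32 = 359180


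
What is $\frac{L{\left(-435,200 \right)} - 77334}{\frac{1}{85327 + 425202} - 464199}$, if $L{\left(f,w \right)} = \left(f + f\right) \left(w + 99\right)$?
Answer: $\frac{86142579228}{118493525635} \approx 0.72698$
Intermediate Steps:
$L{\left(f,w \right)} = 2 f \left(99 + w\right)$
$\frac{L{\left(-435,200 \right)} - 77334}{\frac{1}{85327 + 425202} - 464199} = \frac{2 \left(-435\right) \left(99 + 200\right) - 77334}{\frac{1}{85327 + 425202} - 464199} = \frac{2 \left(-435\right) 299 - 77334}{\frac{1}{510529} - 464199} = \frac{-260130 - 77334}{\frac{1}{510529} - 464199} = - \frac{337464}{- \frac{236987051270}{510529}} = \left(-337464\right) \left(- \frac{510529}{236987051270}\right) = \frac{86142579228}{118493525635}$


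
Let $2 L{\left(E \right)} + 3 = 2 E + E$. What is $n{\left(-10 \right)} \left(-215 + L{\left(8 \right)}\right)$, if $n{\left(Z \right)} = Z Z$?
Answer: $-20450$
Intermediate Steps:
$n{\left(Z \right)} = Z^{2}$
$L{\left(E \right)} = - \frac{3}{2} + \frac{3 E}{2}$ ($L{\left(E \right)} = - \frac{3}{2} + \frac{2 E + E}{2} = - \frac{3}{2} + \frac{3 E}{2}$)
$n{\left(-10 \right)} \left(-215 + L{\left(8 \right)}\right) = \left(-10\right)^{2} \left(-215 + \left(- \frac{3}{2} + \frac{3}{2} \cdot 8\right)\right) = 100 \left(-215 + \left(- \frac{3}{2} + 12\right)\right) = 100 \left(-215 + \frac{21}{2}\right) = 100 \left(- \frac{409}{2}\right) = -20450$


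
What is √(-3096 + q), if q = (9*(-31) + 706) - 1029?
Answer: 43*I*√2 ≈ 60.811*I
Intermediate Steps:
q = -602 (q = (-279 + 706) - 1029 = 427 - 1029 = -602)
√(-3096 + q) = √(-3096 - 602) = √(-3698) = 43*I*√2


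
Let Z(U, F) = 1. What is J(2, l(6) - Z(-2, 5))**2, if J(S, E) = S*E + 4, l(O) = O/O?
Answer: 16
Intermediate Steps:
l(O) = 1
J(S, E) = 4 + E*S (J(S, E) = E*S + 4 = 4 + E*S)
J(2, l(6) - Z(-2, 5))**2 = (4 + (1 - 1*1)*2)**2 = (4 + (1 - 1)*2)**2 = (4 + 0*2)**2 = (4 + 0)**2 = 4**2 = 16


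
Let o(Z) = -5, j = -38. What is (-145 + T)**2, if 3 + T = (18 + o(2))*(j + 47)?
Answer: 961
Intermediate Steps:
T = 114 (T = -3 + (18 - 5)*(-38 + 47) = -3 + 13*9 = -3 + 117 = 114)
(-145 + T)**2 = (-145 + 114)**2 = (-31)**2 = 961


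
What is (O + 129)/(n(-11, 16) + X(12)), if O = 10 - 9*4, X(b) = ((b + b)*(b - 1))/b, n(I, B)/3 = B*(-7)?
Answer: -103/314 ≈ -0.32803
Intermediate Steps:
n(I, B) = -21*B (n(I, B) = 3*(B*(-7)) = 3*(-7*B) = -21*B)
X(b) = -2 + 2*b (X(b) = ((2*b)*(-1 + b))/b = (2*b*(-1 + b))/b = -2 + 2*b)
O = -26 (O = 10 - 36 = -26)
(O + 129)/(n(-11, 16) + X(12)) = (-26 + 129)/(-21*16 + (-2 + 2*12)) = 103/(-336 + (-2 + 24)) = 103/(-336 + 22) = 103/(-314) = 103*(-1/314) = -103/314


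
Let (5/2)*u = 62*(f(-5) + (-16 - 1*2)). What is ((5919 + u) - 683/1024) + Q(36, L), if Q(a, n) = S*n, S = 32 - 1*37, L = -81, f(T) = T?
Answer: 29455017/5120 ≈ 5752.9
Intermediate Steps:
u = -2852/5 (u = 2*(62*(-5 + (-16 - 1*2)))/5 = 2*(62*(-5 + (-16 - 2)))/5 = 2*(62*(-5 - 18))/5 = 2*(62*(-23))/5 = (⅖)*(-1426) = -2852/5 ≈ -570.40)
S = -5 (S = 32 - 37 = -5)
Q(a, n) = -5*n
((5919 + u) - 683/1024) + Q(36, L) = ((5919 - 2852/5) - 683/1024) - 5*(-81) = (26743/5 - 683*1/1024) + 405 = (26743/5 - 683/1024) + 405 = 27381417/5120 + 405 = 29455017/5120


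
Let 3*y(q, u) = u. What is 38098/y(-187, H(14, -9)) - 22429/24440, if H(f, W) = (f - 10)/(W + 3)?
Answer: -4190040469/24440 ≈ -1.7144e+5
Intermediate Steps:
H(f, W) = (-10 + f)/(3 + W)
y(q, u) = u/3
38098/y(-187, H(14, -9)) - 22429/24440 = 38098/((((-10 + 14)/(3 - 9))/3)) - 22429/24440 = 38098/(((4/(-6))/3)) - 22429*1/24440 = 38098/(((-⅙*4)/3)) - 22429/24440 = 38098/(((⅓)*(-⅔))) - 22429/24440 = 38098/(-2/9) - 22429/24440 = 38098*(-9/2) - 22429/24440 = -171441 - 22429/24440 = -4190040469/24440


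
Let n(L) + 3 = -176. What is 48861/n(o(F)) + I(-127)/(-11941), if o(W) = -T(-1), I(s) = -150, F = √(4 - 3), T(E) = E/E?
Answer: -583422351/2137439 ≈ -272.95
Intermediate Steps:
T(E) = 1
F = 1 (F = √1 = 1)
o(W) = -1 (o(W) = -1*1 = -1)
n(L) = -179 (n(L) = -3 - 176 = -179)
48861/n(o(F)) + I(-127)/(-11941) = 48861/(-179) - 150/(-11941) = 48861*(-1/179) - 150*(-1/11941) = -48861/179 + 150/11941 = -583422351/2137439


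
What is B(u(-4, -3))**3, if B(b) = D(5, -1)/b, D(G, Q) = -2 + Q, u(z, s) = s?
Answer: 1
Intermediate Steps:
B(b) = -3/b (B(b) = (-2 - 1)/b = -3/b)
B(u(-4, -3))**3 = (-3/(-3))**3 = (-3*(-1/3))**3 = 1**3 = 1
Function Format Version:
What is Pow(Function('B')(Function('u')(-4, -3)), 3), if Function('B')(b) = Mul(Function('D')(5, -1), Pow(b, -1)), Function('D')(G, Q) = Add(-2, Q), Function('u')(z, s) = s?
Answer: 1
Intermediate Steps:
Function('B')(b) = Mul(-3, Pow(b, -1)) (Function('B')(b) = Mul(Add(-2, -1), Pow(b, -1)) = Mul(-3, Pow(b, -1)))
Pow(Function('B')(Function('u')(-4, -3)), 3) = Pow(Mul(-3, Pow(-3, -1)), 3) = Pow(Mul(-3, Rational(-1, 3)), 3) = Pow(1, 3) = 1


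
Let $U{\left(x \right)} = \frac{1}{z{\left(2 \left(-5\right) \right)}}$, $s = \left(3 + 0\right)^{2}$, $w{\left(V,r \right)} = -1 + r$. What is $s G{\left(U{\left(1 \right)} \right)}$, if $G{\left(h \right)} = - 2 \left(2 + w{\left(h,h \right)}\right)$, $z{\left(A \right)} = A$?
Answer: $- \frac{81}{5} \approx -16.2$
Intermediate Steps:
$s = 9$ ($s = 3^{2} = 9$)
$U{\left(x \right)} = - \frac{1}{10}$ ($U{\left(x \right)} = \frac{1}{2 \left(-5\right)} = \frac{1}{-10} = - \frac{1}{10}$)
$G{\left(h \right)} = -2 - 2 h$ ($G{\left(h \right)} = - 2 \left(2 + \left(-1 + h\right)\right) = - 2 \left(1 + h\right) = -2 - 2 h$)
$s G{\left(U{\left(1 \right)} \right)} = 9 \left(-2 - - \frac{1}{5}\right) = 9 \left(-2 + \frac{1}{5}\right) = 9 \left(- \frac{9}{5}\right) = - \frac{81}{5}$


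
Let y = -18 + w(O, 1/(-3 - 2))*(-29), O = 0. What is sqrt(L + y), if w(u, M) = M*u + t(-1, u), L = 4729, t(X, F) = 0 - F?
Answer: sqrt(4711) ≈ 68.637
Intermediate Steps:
t(X, F) = -F
w(u, M) = -u + M*u (w(u, M) = M*u - u = -u + M*u)
y = -18 (y = -18 + (0*(-1 + 1/(-3 - 2)))*(-29) = -18 + (0*(-1 + 1/(-5)))*(-29) = -18 + (0*(-1 - 1/5))*(-29) = -18 + (0*(-6/5))*(-29) = -18 + 0*(-29) = -18 + 0 = -18)
sqrt(L + y) = sqrt(4729 - 18) = sqrt(4711)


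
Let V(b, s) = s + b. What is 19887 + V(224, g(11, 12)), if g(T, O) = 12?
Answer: 20123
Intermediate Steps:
V(b, s) = b + s
19887 + V(224, g(11, 12)) = 19887 + (224 + 12) = 19887 + 236 = 20123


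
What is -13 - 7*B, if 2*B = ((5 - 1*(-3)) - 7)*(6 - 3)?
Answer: -47/2 ≈ -23.500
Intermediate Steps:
B = 3/2 (B = (((5 - 1*(-3)) - 7)*(6 - 3))/2 = (((5 + 3) - 7)*3)/2 = ((8 - 7)*3)/2 = (1*3)/2 = (1/2)*3 = 3/2 ≈ 1.5000)
-13 - 7*B = -13 - 7*3/2 = -13 - 21/2 = -47/2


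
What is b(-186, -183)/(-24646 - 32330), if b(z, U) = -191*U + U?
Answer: -5795/9496 ≈ -0.61026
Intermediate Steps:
b(z, U) = -190*U
b(-186, -183)/(-24646 - 32330) = (-190*(-183))/(-24646 - 32330) = 34770/(-56976) = 34770*(-1/56976) = -5795/9496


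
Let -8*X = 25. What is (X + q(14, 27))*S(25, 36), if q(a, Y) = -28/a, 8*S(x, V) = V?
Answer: -369/16 ≈ -23.063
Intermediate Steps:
S(x, V) = V/8
X = -25/8 (X = -⅛*25 = -25/8 ≈ -3.1250)
(X + q(14, 27))*S(25, 36) = (-25/8 - 28/14)*((⅛)*36) = (-25/8 - 28*1/14)*(9/2) = (-25/8 - 2)*(9/2) = -41/8*9/2 = -369/16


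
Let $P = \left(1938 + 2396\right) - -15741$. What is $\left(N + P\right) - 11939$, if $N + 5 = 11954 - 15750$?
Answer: $4335$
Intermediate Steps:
$N = -3801$ ($N = -5 + \left(11954 - 15750\right) = -5 - 3796 = -3801$)
$P = 20075$ ($P = 4334 + 15741 = 20075$)
$\left(N + P\right) - 11939 = \left(-3801 + 20075\right) - 11939 = 16274 - 11939 = 4335$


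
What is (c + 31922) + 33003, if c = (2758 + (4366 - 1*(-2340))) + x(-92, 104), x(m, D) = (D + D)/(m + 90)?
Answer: 74285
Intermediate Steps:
x(m, D) = 2*D/(90 + m) (x(m, D) = (2*D)/(90 + m) = 2*D/(90 + m))
c = 9360 (c = (2758 + (4366 - 1*(-2340))) + 2*104/(90 - 92) = (2758 + (4366 + 2340)) + 2*104/(-2) = (2758 + 6706) + 2*104*(-1/2) = 9464 - 104 = 9360)
(c + 31922) + 33003 = (9360 + 31922) + 33003 = 41282 + 33003 = 74285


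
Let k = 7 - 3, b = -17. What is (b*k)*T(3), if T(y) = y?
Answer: -204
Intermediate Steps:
k = 4
(b*k)*T(3) = -17*4*3 = -68*3 = -204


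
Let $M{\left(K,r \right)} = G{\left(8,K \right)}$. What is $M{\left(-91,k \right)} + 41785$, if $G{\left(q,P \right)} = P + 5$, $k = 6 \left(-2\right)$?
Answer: $41699$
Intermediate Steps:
$k = -12$
$G{\left(q,P \right)} = 5 + P$
$M{\left(K,r \right)} = 5 + K$
$M{\left(-91,k \right)} + 41785 = \left(5 - 91\right) + 41785 = -86 + 41785 = 41699$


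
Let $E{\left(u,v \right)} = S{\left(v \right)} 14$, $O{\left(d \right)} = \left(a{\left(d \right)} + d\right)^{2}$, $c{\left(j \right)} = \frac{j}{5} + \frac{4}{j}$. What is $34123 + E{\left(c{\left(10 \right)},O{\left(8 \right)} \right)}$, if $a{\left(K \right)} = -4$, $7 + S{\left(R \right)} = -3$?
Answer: $33983$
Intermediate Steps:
$S{\left(R \right)} = -10$ ($S{\left(R \right)} = -7 - 3 = -10$)
$c{\left(j \right)} = \frac{4}{j} + \frac{j}{5}$ ($c{\left(j \right)} = j \frac{1}{5} + \frac{4}{j} = \frac{j}{5} + \frac{4}{j} = \frac{4}{j} + \frac{j}{5}$)
$O{\left(d \right)} = \left(-4 + d\right)^{2}$
$E{\left(u,v \right)} = -140$ ($E{\left(u,v \right)} = \left(-10\right) 14 = -140$)
$34123 + E{\left(c{\left(10 \right)},O{\left(8 \right)} \right)} = 34123 - 140 = 33983$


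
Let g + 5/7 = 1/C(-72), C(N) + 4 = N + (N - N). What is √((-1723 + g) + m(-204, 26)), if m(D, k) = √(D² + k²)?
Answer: √(-121964059 + 141512*√10573)/266 ≈ 38.963*I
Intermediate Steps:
C(N) = -4 + N (C(N) = -4 + (N + (N - N)) = -4 + (N + 0) = -4 + N)
g = -387/532 (g = -5/7 + 1/(-4 - 72) = -5/7 + 1/(-76) = -5/7 - 1/76 = -387/532 ≈ -0.72744)
√((-1723 + g) + m(-204, 26)) = √((-1723 - 387/532) + √((-204)² + 26²)) = √(-917023/532 + √(41616 + 676)) = √(-917023/532 + √42292) = √(-917023/532 + 2*√10573)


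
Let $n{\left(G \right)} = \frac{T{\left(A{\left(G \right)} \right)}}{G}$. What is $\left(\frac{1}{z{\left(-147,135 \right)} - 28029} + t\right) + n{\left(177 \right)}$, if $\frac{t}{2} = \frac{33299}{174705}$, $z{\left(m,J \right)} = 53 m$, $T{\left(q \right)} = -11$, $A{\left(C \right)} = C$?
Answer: $\frac{7852721263}{24614536860} \approx 0.31903$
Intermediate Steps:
$t = \frac{66598}{174705}$ ($t = 2 \cdot \frac{33299}{174705} = \frac{66598}{174705} \approx 0.3812$)
$n{\left(G \right)} = - \frac{11}{G}$
$\left(\frac{1}{z{\left(-147,135 \right)} - 28029} + t\right) + n{\left(177 \right)} = \left(\frac{1}{53 \left(-147\right) - 28029} + \frac{66598}{174705}\right) - \frac{11}{177} = \left(\frac{1}{-7791 - 28029} + \frac{66598}{174705}\right) - \frac{11}{177} = \left(\frac{1}{-35820} + \frac{66598}{174705}\right) - \frac{11}{177} = \left(- \frac{1}{35820} + \frac{66598}{174705}\right) - \frac{11}{177} = \frac{159024377}{417195540} - \frac{11}{177} = \frac{7852721263}{24614536860}$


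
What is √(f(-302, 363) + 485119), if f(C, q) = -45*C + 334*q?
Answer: √619951 ≈ 787.37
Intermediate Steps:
√(f(-302, 363) + 485119) = √((-45*(-302) + 334*363) + 485119) = √((13590 + 121242) + 485119) = √(134832 + 485119) = √619951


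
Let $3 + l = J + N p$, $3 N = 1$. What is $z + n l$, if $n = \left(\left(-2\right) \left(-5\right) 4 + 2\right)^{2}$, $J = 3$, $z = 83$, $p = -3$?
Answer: $-1681$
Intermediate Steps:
$N = \frac{1}{3}$ ($N = \frac{1}{3} \cdot 1 = \frac{1}{3} \approx 0.33333$)
$n = 1764$ ($n = \left(10 \cdot 4 + 2\right)^{2} = \left(40 + 2\right)^{2} = 42^{2} = 1764$)
$l = -1$ ($l = -3 + \left(3 + \frac{1}{3} \left(-3\right)\right) = -3 + \left(3 - 1\right) = -3 + 2 = -1$)
$z + n l = 83 + 1764 \left(-1\right) = 83 - 1764 = -1681$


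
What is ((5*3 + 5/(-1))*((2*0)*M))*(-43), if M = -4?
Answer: 0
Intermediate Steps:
((5*3 + 5/(-1))*((2*0)*M))*(-43) = ((5*3 + 5/(-1))*((2*0)*(-4)))*(-43) = ((15 + 5*(-1))*(0*(-4)))*(-43) = ((15 - 5)*0)*(-43) = (10*0)*(-43) = 0*(-43) = 0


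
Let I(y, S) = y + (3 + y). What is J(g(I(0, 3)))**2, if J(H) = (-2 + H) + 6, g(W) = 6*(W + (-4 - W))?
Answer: 400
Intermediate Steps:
I(y, S) = 3 + 2*y
g(W) = -24 (g(W) = 6*(-4) = -24)
J(H) = 4 + H
J(g(I(0, 3)))**2 = (4 - 24)**2 = (-20)**2 = 400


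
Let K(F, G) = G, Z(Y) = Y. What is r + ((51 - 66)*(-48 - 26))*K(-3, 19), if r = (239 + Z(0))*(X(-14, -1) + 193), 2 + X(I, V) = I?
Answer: 63393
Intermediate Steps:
X(I, V) = -2 + I
r = 42303 (r = (239 + 0)*((-2 - 14) + 193) = 239*(-16 + 193) = 239*177 = 42303)
r + ((51 - 66)*(-48 - 26))*K(-3, 19) = 42303 + ((51 - 66)*(-48 - 26))*19 = 42303 - 15*(-74)*19 = 42303 + 1110*19 = 42303 + 21090 = 63393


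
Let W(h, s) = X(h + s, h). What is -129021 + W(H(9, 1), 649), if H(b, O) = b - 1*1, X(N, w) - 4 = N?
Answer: -128360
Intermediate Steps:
X(N, w) = 4 + N
H(b, O) = -1 + b (H(b, O) = b - 1 = -1 + b)
W(h, s) = 4 + h + s (W(h, s) = 4 + (h + s) = 4 + h + s)
-129021 + W(H(9, 1), 649) = -129021 + (4 + (-1 + 9) + 649) = -129021 + (4 + 8 + 649) = -129021 + 661 = -128360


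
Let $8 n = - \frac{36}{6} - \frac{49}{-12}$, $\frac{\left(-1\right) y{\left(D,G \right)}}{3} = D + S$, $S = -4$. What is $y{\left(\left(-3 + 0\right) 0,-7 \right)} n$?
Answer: $- \frac{23}{8} \approx -2.875$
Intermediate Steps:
$y{\left(D,G \right)} = 12 - 3 D$ ($y{\left(D,G \right)} = - 3 \left(D - 4\right) = - 3 \left(-4 + D\right) = 12 - 3 D$)
$n = - \frac{23}{96}$ ($n = \frac{- \frac{36}{6} - \frac{49}{-12}}{8} = \frac{\left(-36\right) \frac{1}{6} - - \frac{49}{12}}{8} = \frac{-6 + \frac{49}{12}}{8} = \frac{1}{8} \left(- \frac{23}{12}\right) = - \frac{23}{96} \approx -0.23958$)
$y{\left(\left(-3 + 0\right) 0,-7 \right)} n = \left(12 - 3 \left(-3 + 0\right) 0\right) \left(- \frac{23}{96}\right) = \left(12 - 3 \left(\left(-3\right) 0\right)\right) \left(- \frac{23}{96}\right) = \left(12 - 0\right) \left(- \frac{23}{96}\right) = \left(12 + 0\right) \left(- \frac{23}{96}\right) = 12 \left(- \frac{23}{96}\right) = - \frac{23}{8}$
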